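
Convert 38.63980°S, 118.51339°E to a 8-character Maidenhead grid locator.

OF91gi16

Offset from 180°W / 90°S: lon 298.51339°, lat 51.36020°.
Field: lon ⌊298.51339/20⌋ = 14 → O; lat ⌊51.36020/10⌋ = 5 → F.
Square: lon ⌊18.51339/2⌋ = 9; lat ⌊1.36020/1⌋ = 1.
Subsquare: lon ⌊0.51339/0.0833333⌋ = 6 → g; lat ⌊0.36020/0.0416667⌋ = 8 → i.
Extended square: lon ⌊0.01339/0.00833333⌋ = 1; lat ⌊0.02687/0.00416667⌋ = 6.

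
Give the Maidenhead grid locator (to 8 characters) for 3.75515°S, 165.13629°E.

RI26nf68

Shift to the Maidenhead origin (180°W, 90°S): lon 345.13629, lat 86.24485.
Field: lon ⌊345.13629/20⌋ = 17 → R; lat ⌊86.24485/10⌋ = 8 → I.
Square: lon ⌊5.13629/2⌋ = 2; lat ⌊6.24485/1⌋ = 6.
Subsquare: lon ⌊1.13629/0.0833333⌋ = 13 → n; lat ⌊0.24485/0.0416667⌋ = 5 → f.
Extended square: lon ⌊0.05296/0.00833333⌋ = 6; lat ⌊0.03652/0.00416667⌋ = 8.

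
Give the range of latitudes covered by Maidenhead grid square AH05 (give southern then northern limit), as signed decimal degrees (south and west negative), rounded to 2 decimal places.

Field A=0, H=7: +0·20° lon, +7·10° lat → SW at lon -180°, lat -20°.
Square 0, 5: +0·2° lon, +5·1° lat → SW at lon -180°, lat -15°.
Cell spans 2° lon × 1° lat.
south -15.00, north -14.00.

-15.00, -14.00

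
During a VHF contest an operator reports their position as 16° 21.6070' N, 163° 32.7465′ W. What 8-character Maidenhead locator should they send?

AK86fi46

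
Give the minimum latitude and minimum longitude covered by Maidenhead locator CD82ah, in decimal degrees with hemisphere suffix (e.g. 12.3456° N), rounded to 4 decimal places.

57.7083° S, 124.0000° W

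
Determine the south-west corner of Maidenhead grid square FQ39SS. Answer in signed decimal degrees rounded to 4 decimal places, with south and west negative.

Field F=5, Q=16: +5·20° lon, +16·10° lat → SW at lon -80°, lat 70°.
Square 3, 9: +3·2° lon, +9·1° lat → SW at lon -74°, lat 79°.
Subsquare s=18, s=18: +18·0.0833333° lon, +18·0.0416667° lat → SW at lon -72.5°, lat 79.75°.
latitude 79.7500, longitude -72.5000.

79.7500, -72.5000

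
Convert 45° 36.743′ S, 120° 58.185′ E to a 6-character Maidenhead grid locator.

PE04lj

Shift to the Maidenhead origin (180°W, 90°S): lon 300.9697, lat 44.3876.
Field: 300.9697/20 → 15 → P, 44.3876/10 → 4 → E; chars PE.
Square: 0.9697/2 → 0, 4.3876/1 → 4; chars 04.
Subsquare: 0.9697/0.0833333 → 11 → l, 0.3876/0.0416667 → 9 → j; chars lj.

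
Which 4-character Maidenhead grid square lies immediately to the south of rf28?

RF27

Latitude square 8; −1 → 7.
The longitude characters are unchanged.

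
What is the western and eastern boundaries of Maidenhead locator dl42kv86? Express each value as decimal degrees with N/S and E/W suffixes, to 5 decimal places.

Field D=3, L=11: +3·20° lon, +11·10° lat → SW at lon -120°, lat 20°.
Square 4, 2: +4·2° lon, +2·1° lat → SW at lon -112°, lat 22°.
Subsquare k=10, v=21: +10·0.0833333° lon, +21·0.0416667° lat → SW at lon -111.167°, lat 22.875°.
Extended square 8, 6: +8·0.00833333° lon, +6·0.00416667° lat → SW at lon -111.1°, lat 22.9°.
Cell spans 0.00833333° lon × 0.00416667° lat.
west 111.10000° W, east 111.09167° W.

111.10000° W, 111.09167° W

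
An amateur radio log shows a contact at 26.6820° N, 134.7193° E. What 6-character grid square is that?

PL76iq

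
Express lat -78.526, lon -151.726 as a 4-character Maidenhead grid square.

Shift to the Maidenhead origin (180°W, 90°S): lon 28.27, lat 11.47.
Field: lon ⌊28.27/20⌋ = 1 → B; lat ⌊11.47/10⌋ = 1 → B.
Square: lon ⌊8.27/2⌋ = 4; lat ⌊1.47/1⌋ = 1.

BB41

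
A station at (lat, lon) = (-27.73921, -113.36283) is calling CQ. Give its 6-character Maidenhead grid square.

DG32hg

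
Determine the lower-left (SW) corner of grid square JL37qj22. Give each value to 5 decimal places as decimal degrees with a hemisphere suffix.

27.38333° N, 7.35000° E

Field J=9, L=11: +9·20° lon, +11·10° lat → SW at lon 0°, lat 20°.
Square 3, 7: +3·2° lon, +7·1° lat → SW at lon 6°, lat 27°.
Subsquare q=16, j=9: +16·0.0833333° lon, +9·0.0416667° lat → SW at lon 7.33333°, lat 27.375°.
Extended square 2, 2: +2·0.00833333° lon, +2·0.00416667° lat → SW at lon 7.35°, lat 27.3833°.
latitude 27.38333° N, longitude 7.35000° E.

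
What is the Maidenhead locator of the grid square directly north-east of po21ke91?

PO21le02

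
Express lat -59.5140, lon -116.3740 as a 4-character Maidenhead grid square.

Shift to the Maidenhead origin (180°W, 90°S): lon 63.63, lat 30.49.
Field (20°×10°, letters A–R): lon ⌊63.63/20⌋ = 3 → D; lat ⌊30.49/10⌋ = 3 → D.
Square (2°×1°, digits 0–9): lon ⌊3.63/2⌋ = 1; lat ⌊0.49/1⌋ = 0.

DD10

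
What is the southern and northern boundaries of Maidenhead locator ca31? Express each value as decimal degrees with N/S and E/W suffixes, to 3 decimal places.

89.000° S, 88.000° S

Field C=2, A=0: +2·20° lon, +0·10° lat → SW at lon -140°, lat -90°.
Square 3, 1: +3·2° lon, +1·1° lat → SW at lon -134°, lat -89°.
Cell spans 2° lon × 1° lat.
south 89.000° S, north 88.000° S.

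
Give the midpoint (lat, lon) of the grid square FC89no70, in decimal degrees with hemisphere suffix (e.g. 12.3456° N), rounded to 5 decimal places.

60.41458° S, 62.85417° W

Field F=5, C=2: +5·20° lon, +2·10° lat → SW at lon -80°, lat -70°.
Square 8, 9: +8·2° lon, +9·1° lat → SW at lon -64°, lat -61°.
Subsquare n=13, o=14: +13·0.0833333° lon, +14·0.0416667° lat → SW at lon -62.9167°, lat -60.4167°.
Extended square 7, 0: +7·0.00833333° lon, +0·0.00416667° lat → SW at lon -62.8583°, lat -60.4167°.
Cell spans 0.00833333° lon × 0.00416667° lat. Centre is SW corner plus half of each.
latitude 60.41458° S, longitude 62.85417° W.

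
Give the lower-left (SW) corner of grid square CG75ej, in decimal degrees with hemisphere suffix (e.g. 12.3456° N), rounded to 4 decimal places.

24.6250° S, 125.6667° W

Field C=2, G=6: +2·20° lon, +6·10° lat → SW at lon -140°, lat -30°.
Square 7, 5: +7·2° lon, +5·1° lat → SW at lon -126°, lat -25°.
Subsquare e=4, j=9: +4·0.0833333° lon, +9·0.0416667° lat → SW at lon -125.667°, lat -24.625°.
latitude 24.6250° S, longitude 125.6667° W.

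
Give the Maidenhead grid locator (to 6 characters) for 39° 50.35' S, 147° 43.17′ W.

BF60dd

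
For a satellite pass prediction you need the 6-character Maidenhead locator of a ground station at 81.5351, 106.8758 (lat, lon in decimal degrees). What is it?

OR31km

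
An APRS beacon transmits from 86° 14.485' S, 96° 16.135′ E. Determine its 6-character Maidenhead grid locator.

Add 180° to longitude and 90° to latitude: 276.2689, 3.7586.
Field: lon ⌊276.2689/20⌋ = 13 → N; lat ⌊3.7586/10⌋ = 0 → A.
Square: lon ⌊16.2689/2⌋ = 8; lat ⌊3.7586/1⌋ = 3.
Subsquare: lon ⌊0.2689/0.0833333⌋ = 3 → d; lat ⌊0.7586/0.0416667⌋ = 18 → s.

NA83ds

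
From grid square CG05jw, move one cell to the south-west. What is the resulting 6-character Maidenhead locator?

CG05iv

Longitude subsquare j = 9; −1 → 8 = i.
Latitude subsquare w = 22; −1 → 21 = v.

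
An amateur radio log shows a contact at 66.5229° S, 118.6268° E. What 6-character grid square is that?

Shift to the Maidenhead origin (180°W, 90°S): lon 298.6268, lat 23.4771.
Field: 298.6268/20 → 14 → O, 23.4771/10 → 2 → C; chars OC.
Square: 18.6268/2 → 9, 3.4771/1 → 3; chars 93.
Subsquare: 0.6268/0.0833333 → 7 → h, 0.4771/0.0416667 → 11 → l; chars hl.

OC93hl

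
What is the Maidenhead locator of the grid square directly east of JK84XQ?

JK94aq

Longitude subsquare x = 23; +1 → 24, wraps to 0 = a, carry into square.
Longitude square 8; +1 → 9.
The latitude characters are unchanged.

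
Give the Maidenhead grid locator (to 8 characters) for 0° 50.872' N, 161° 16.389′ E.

RJ00pu23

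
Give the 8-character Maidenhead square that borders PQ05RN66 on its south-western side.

Longitude extended square 6; −1 → 5.
Latitude extended square 6; −1 → 5.

PQ05rn55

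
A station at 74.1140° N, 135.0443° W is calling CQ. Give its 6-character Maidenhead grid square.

CQ24lc

Add 180° to longitude and 90° to latitude: 44.9557, 164.1140.
Field: 44.9557/20 → 2 → C, 164.1140/10 → 16 → Q; chars CQ.
Square: 4.9557/2 → 2, 4.1140/1 → 4; chars 24.
Subsquare: 0.9557/0.0833333 → 11 → l, 0.1140/0.0416667 → 2 → c; chars lc.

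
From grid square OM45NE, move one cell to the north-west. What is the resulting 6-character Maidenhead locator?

Longitude subsquare n = 13; −1 → 12 = m.
Latitude subsquare e = 4; +1 → 5 = f.

OM45mf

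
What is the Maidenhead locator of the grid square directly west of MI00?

LI90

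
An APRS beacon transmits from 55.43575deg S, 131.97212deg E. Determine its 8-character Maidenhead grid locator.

PD54xn65

Offset from 180°W / 90°S: lon 311.97212°, lat 34.56425°.
Field: 311.97212/20 → 15 → P, 34.56425/10 → 3 → D; chars PD.
Square: 11.97212/2 → 5, 4.56425/1 → 4; chars 54.
Subsquare: 1.97212/0.0833333 → 23 → x, 0.56425/0.0416667 → 13 → n; chars xn.
Extended square: 0.05545/0.00833333 → 6, 0.02258/0.00416667 → 5; chars 65.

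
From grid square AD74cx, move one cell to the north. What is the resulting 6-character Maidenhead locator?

AD75ca

Latitude subsquare x = 23; +1 → 24, wraps to 0 = a, carry into square.
Latitude square 4; +1 → 5.
The longitude characters are unchanged.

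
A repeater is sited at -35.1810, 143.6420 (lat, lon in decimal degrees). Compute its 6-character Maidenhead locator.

QF14tt

Offset from 180°W / 90°S: lon 323.6420°, lat 54.8190°.
Field (20°×10°, letters A–R): 323.6420/20 → 16 → Q, 54.8190/10 → 5 → F; chars QF.
Square (2°×1°, digits 0–9): 3.6420/2 → 1, 4.8190/1 → 4; chars 14.
Subsquare (5′×2.5′, letters a–x): 1.6420/0.0833333 → 19 → t, 0.8190/0.0416667 → 19 → t; chars tt.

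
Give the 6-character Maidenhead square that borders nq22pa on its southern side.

NQ21px

Latitude subsquare a = 0; −1 → -1, wraps to 23 = x, carry into square.
Latitude square 2; −1 → 1.
The longitude characters are unchanged.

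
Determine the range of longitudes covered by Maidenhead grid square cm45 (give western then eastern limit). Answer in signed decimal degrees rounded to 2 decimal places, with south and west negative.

Field C=2, M=12: +2·20° lon, +12·10° lat → SW at lon -140°, lat 30°.
Square 4, 5: +4·2° lon, +5·1° lat → SW at lon -132°, lat 35°.
Cell spans 2° lon × 1° lat.
west -132.00, east -130.00.

-132.00, -130.00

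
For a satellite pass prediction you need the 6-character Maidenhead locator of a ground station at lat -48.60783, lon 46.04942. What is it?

Shift to the Maidenhead origin (180°W, 90°S): lon 226.0494, lat 41.3922.
Field (20°×10°, letters A–R): 226.0494/20 → 11 → L, 41.3922/10 → 4 → E; chars LE.
Square (2°×1°, digits 0–9): 6.0494/2 → 3, 1.3922/1 → 1; chars 31.
Subsquare (5′×2.5′, letters a–x): 0.0494/0.0833333 → 0 → a, 0.3922/0.0416667 → 9 → j; chars aj.

LE31aj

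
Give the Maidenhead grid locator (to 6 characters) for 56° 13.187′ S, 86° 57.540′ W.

Offset from 180°W / 90°S: lon 93.0410°, lat 33.7802°.
Field: 93.0410/20 → 4 → E, 33.7802/10 → 3 → D; chars ED.
Square: 13.0410/2 → 6, 3.7802/1 → 3; chars 63.
Subsquare: 1.0410/0.0833333 → 12 → m, 0.7802/0.0416667 → 18 → s; chars ms.

ED63ms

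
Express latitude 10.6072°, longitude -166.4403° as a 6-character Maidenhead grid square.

AK60so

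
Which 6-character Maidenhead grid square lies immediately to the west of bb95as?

Longitude subsquare a = 0; −1 → -1, wraps to 23 = x, carry into square.
Longitude square 9; −1 → 8.
The latitude characters are unchanged.

BB85xs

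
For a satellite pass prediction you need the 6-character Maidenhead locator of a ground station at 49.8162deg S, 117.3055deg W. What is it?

DE10ie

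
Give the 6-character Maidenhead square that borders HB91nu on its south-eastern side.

Longitude subsquare n = 13; +1 → 14 = o.
Latitude subsquare u = 20; −1 → 19 = t.

HB91ot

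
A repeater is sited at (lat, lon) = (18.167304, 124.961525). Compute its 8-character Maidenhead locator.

PK28le50

Shift to the Maidenhead origin (180°W, 90°S): lon 304.96152, lat 108.16730.
Field: 304.96152/20 → 15 → P, 108.16730/10 → 10 → K; chars PK.
Square: 4.96152/2 → 2, 8.16730/1 → 8; chars 28.
Subsquare: 0.96152/0.0833333 → 11 → l, 0.16730/0.0416667 → 4 → e; chars le.
Extended square: 0.04486/0.00833333 → 5, 0.00064/0.00416667 → 0; chars 50.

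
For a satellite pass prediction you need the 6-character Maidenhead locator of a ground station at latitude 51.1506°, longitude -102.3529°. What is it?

DO81td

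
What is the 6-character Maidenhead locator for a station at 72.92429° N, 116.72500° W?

DQ12pw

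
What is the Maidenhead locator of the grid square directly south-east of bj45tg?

BJ45uf

Longitude subsquare t = 19; +1 → 20 = u.
Latitude subsquare g = 6; −1 → 5 = f.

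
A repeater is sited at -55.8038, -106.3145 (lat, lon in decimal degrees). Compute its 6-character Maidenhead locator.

Add 180° to longitude and 90° to latitude: 73.6855, 34.1962.
Field (20°×10°, letters A–R): 73.6855/20 → 3 → D, 34.1962/10 → 3 → D; chars DD.
Square (2°×1°, digits 0–9): 13.6855/2 → 6, 4.1962/1 → 4; chars 64.
Subsquare (5′×2.5′, letters a–x): 1.6855/0.0833333 → 20 → u, 0.1962/0.0416667 → 4 → e; chars ue.

DD64ue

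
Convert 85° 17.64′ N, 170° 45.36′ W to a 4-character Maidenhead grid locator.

Offset from 180°W / 90°S: lon 9.24°, lat 175.29°.
Field (20°×10°, letters A–R): lon ⌊9.24/20⌋ = 0 → A; lat ⌊175.29/10⌋ = 17 → R.
Square (2°×1°, digits 0–9): lon ⌊9.24/2⌋ = 4; lat ⌊5.29/1⌋ = 5.

AR45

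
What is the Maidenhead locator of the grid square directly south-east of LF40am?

LF40bl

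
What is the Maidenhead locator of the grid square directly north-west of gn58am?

GN48xn

Longitude subsquare a = 0; −1 → -1, wraps to 23 = x, carry into square.
Longitude square 5; −1 → 4.
Latitude subsquare m = 12; +1 → 13 = n.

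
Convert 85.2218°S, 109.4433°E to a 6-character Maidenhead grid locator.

OA44rs

Offset from 180°W / 90°S: lon 289.4433°, lat 4.7782°.
Field: lon ⌊289.4433/20⌋ = 14 → O; lat ⌊4.7782/10⌋ = 0 → A.
Square: lon ⌊9.4433/2⌋ = 4; lat ⌊4.7782/1⌋ = 4.
Subsquare: lon ⌊1.4433/0.0833333⌋ = 17 → r; lat ⌊0.7782/0.0416667⌋ = 18 → s.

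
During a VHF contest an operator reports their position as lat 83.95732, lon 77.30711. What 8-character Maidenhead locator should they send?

MR83pw69

Add 180° to longitude and 90° to latitude: 257.30711, 173.95732.
Field: lon ⌊257.30711/20⌋ = 12 → M; lat ⌊173.95732/10⌋ = 17 → R.
Square: lon ⌊17.30711/2⌋ = 8; lat ⌊3.95732/1⌋ = 3.
Subsquare: lon ⌊1.30711/0.0833333⌋ = 15 → p; lat ⌊0.95732/0.0416667⌋ = 22 → w.
Extended square: lon ⌊0.05711/0.00833333⌋ = 6; lat ⌊0.04065/0.00416667⌋ = 9.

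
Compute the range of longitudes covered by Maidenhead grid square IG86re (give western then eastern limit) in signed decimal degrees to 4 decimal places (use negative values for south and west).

-2.5833, -2.5000

Field I=8, G=6: +8·20° lon, +6·10° lat → SW at lon -20°, lat -30°.
Square 8, 6: +8·2° lon, +6·1° lat → SW at lon -4°, lat -24°.
Subsquare r=17, e=4: +17·0.0833333° lon, +4·0.0416667° lat → SW at lon -2.58333°, lat -23.8333°.
Cell spans 0.0833333° lon × 0.0416667° lat.
west -2.5833, east -2.5000.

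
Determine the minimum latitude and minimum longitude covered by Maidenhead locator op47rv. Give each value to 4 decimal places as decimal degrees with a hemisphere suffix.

67.8750° N, 109.4167° E

Field O=14, P=15: +14·20° lon, +15·10° lat → SW at lon 100°, lat 60°.
Square 4, 7: +4·2° lon, +7·1° lat → SW at lon 108°, lat 67°.
Subsquare r=17, v=21: +17·0.0833333° lon, +21·0.0416667° lat → SW at lon 109.417°, lat 67.875°.
latitude 67.8750° N, longitude 109.4167° E.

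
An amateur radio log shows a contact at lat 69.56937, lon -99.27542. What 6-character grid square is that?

EP09in

Offset from 180°W / 90°S: lon 80.7246°, lat 159.5694°.
Field: 80.7246/20 → 4 → E, 159.5694/10 → 15 → P; chars EP.
Square: 0.7246/2 → 0, 9.5694/1 → 9; chars 09.
Subsquare: 0.7246/0.0833333 → 8 → i, 0.5694/0.0416667 → 13 → n; chars in.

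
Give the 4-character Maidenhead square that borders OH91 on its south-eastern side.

PH00

Longitude square 9; +1 → 10, wraps to 0, carry into field.
Longitude field O = 14; +1 → 15 = P.
Latitude square 1; −1 → 0.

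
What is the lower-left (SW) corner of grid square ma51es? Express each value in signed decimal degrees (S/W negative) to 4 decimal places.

Field M=12, A=0: +12·20° lon, +0·10° lat → SW at lon 60°, lat -90°.
Square 5, 1: +5·2° lon, +1·1° lat → SW at lon 70°, lat -89°.
Subsquare e=4, s=18: +4·0.0833333° lon, +18·0.0416667° lat → SW at lon 70.3333°, lat -88.25°.
latitude -88.2500, longitude 70.3333.

-88.2500, 70.3333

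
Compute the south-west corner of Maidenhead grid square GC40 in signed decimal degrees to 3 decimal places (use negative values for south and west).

Field G=6, C=2: +6·20° lon, +2·10° lat → SW at lon -60°, lat -70°.
Square 4, 0: +4·2° lon, +0·1° lat → SW at lon -52°, lat -70°.
latitude -70.000, longitude -52.000.

-70.000, -52.000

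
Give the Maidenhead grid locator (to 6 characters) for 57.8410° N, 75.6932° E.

Add 180° to longitude and 90° to latitude: 255.6932, 147.8410.
Field (20°×10°, letters A–R): lon ⌊255.6932/20⌋ = 12 → M; lat ⌊147.8410/10⌋ = 14 → O.
Square (2°×1°, digits 0–9): lon ⌊15.6932/2⌋ = 7; lat ⌊7.8410/1⌋ = 7.
Subsquare (5′×2.5′, letters a–x): lon ⌊1.6932/0.0833333⌋ = 20 → u; lat ⌊0.8410/0.0416667⌋ = 20 → u.

MO77uu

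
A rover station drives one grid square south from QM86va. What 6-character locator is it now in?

QM85vx

Latitude subsquare a = 0; −1 → -1, wraps to 23 = x, carry into square.
Latitude square 6; −1 → 5.
The longitude characters are unchanged.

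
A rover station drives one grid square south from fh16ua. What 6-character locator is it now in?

FH15ux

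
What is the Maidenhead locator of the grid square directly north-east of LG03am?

LG03bn

Longitude subsquare a = 0; +1 → 1 = b.
Latitude subsquare m = 12; +1 → 13 = n.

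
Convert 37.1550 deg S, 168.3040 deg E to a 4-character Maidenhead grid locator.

RF42

Offset from 180°W / 90°S: lon 348.30°, lat 52.84°.
Field: lon ⌊348.30/20⌋ = 17 → R; lat ⌊52.84/10⌋ = 5 → F.
Square: lon ⌊8.30/2⌋ = 4; lat ⌊2.84/1⌋ = 2.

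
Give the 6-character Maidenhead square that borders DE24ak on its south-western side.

DE14xj

Longitude subsquare a = 0; −1 → -1, wraps to 23 = x, carry into square.
Longitude square 2; −1 → 1.
Latitude subsquare k = 10; −1 → 9 = j.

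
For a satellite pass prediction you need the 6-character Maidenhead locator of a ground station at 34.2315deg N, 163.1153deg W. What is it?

AM84kf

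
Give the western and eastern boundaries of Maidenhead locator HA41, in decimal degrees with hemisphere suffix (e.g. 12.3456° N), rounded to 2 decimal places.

32.00° W, 30.00° W

Field H=7, A=0: +7·20° lon, +0·10° lat → SW at lon -40°, lat -90°.
Square 4, 1: +4·2° lon, +1·1° lat → SW at lon -32°, lat -89°.
Cell spans 2° lon × 1° lat.
west 32.00° W, east 30.00° W.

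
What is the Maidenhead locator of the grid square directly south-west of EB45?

EB34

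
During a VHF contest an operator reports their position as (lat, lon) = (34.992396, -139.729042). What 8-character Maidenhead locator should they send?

Offset from 180°W / 90°S: lon 40.27096°, lat 124.99240°.
Field: lon ⌊40.27096/20⌋ = 2 → C; lat ⌊124.99240/10⌋ = 12 → M.
Square: lon ⌊0.27096/2⌋ = 0; lat ⌊4.99240/1⌋ = 4.
Subsquare: lon ⌊0.27096/0.0833333⌋ = 3 → d; lat ⌊0.99240/0.0416667⌋ = 23 → x.
Extended square: lon ⌊0.02096/0.00833333⌋ = 2; lat ⌊0.03406/0.00416667⌋ = 8.

CM04dx28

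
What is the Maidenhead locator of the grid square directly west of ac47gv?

AC47fv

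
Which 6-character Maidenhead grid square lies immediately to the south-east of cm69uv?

Longitude subsquare u = 20; +1 → 21 = v.
Latitude subsquare v = 21; −1 → 20 = u.

CM69vu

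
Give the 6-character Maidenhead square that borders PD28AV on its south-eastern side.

PD28bu

Longitude subsquare a = 0; +1 → 1 = b.
Latitude subsquare v = 21; −1 → 20 = u.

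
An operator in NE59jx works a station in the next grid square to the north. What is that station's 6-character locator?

NF50ja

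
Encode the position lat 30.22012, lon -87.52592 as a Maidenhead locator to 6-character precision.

EM60ff

Add 180° to longitude and 90° to latitude: 92.4741, 120.2201.
Field: lon ⌊92.4741/20⌋ = 4 → E; lat ⌊120.2201/10⌋ = 12 → M.
Square: lon ⌊12.4741/2⌋ = 6; lat ⌊0.2201/1⌋ = 0.
Subsquare: lon ⌊0.4741/0.0833333⌋ = 5 → f; lat ⌊0.2201/0.0416667⌋ = 5 → f.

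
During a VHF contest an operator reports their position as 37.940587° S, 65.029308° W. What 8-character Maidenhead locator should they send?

Add 180° to longitude and 90° to latitude: 114.97069, 52.05941.
Field: lon ⌊114.97069/20⌋ = 5 → F; lat ⌊52.05941/10⌋ = 5 → F.
Square: lon ⌊14.97069/2⌋ = 7; lat ⌊2.05941/1⌋ = 2.
Subsquare: lon ⌊0.97069/0.0833333⌋ = 11 → l; lat ⌊0.05941/0.0416667⌋ = 1 → b.
Extended square: lon ⌊0.05403/0.00833333⌋ = 6; lat ⌊0.01775/0.00416667⌋ = 4.

FF72lb64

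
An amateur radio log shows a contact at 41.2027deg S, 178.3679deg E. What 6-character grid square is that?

RE98et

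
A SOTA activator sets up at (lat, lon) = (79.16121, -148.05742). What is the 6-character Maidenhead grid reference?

BQ59xd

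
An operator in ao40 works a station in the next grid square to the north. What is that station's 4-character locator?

AO41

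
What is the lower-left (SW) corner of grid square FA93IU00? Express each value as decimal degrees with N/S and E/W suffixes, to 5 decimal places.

Field F=5, A=0: +5·20° lon, +0·10° lat → SW at lon -80°, lat -90°.
Square 9, 3: +9·2° lon, +3·1° lat → SW at lon -62°, lat -87°.
Subsquare i=8, u=20: +8·0.0833333° lon, +20·0.0416667° lat → SW at lon -61.3333°, lat -86.1667°.
Extended square 0, 0: +0·0.00833333° lon, +0·0.00416667° lat → SW at lon -61.3333°, lat -86.1667°.
latitude 86.16667° S, longitude 61.33333° W.

86.16667° S, 61.33333° W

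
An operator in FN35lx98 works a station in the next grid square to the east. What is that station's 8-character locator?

FN35mx08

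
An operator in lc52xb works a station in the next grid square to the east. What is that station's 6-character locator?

Longitude subsquare x = 23; +1 → 24, wraps to 0 = a, carry into square.
Longitude square 5; +1 → 6.
The latitude characters are unchanged.

LC62ab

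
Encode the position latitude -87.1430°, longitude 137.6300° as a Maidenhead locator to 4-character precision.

Shift to the Maidenhead origin (180°W, 90°S): lon 317.63, lat 2.86.
Field (20°×10°, letters A–R): lon ⌊317.63/20⌋ = 15 → P; lat ⌊2.86/10⌋ = 0 → A.
Square (2°×1°, digits 0–9): lon ⌊17.63/2⌋ = 8; lat ⌊2.86/1⌋ = 2.

PA82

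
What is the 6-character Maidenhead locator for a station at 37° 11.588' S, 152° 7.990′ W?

BF32wt

Shift to the Maidenhead origin (180°W, 90°S): lon 27.8668, lat 52.8069.
Field: 27.8668/20 → 1 → B, 52.8069/10 → 5 → F; chars BF.
Square: 7.8668/2 → 3, 2.8069/1 → 2; chars 32.
Subsquare: 1.8668/0.0833333 → 22 → w, 0.8069/0.0416667 → 19 → t; chars wt.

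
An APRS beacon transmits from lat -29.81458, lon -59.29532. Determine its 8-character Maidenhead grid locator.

Add 180° to longitude and 90° to latitude: 120.70468, 60.18542.
Field: lon ⌊120.70468/20⌋ = 6 → G; lat ⌊60.18542/10⌋ = 6 → G.
Square: lon ⌊0.70468/2⌋ = 0; lat ⌊0.18542/1⌋ = 0.
Subsquare: lon ⌊0.70468/0.0833333⌋ = 8 → i; lat ⌊0.18542/0.0416667⌋ = 4 → e.
Extended square: lon ⌊0.03801/0.00833333⌋ = 4; lat ⌊0.01875/0.00416667⌋ = 4.

GG00ie44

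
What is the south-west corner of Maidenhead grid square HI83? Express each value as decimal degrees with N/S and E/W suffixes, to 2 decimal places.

Field H=7, I=8: +7·20° lon, +8·10° lat → SW at lon -40°, lat -10°.
Square 8, 3: +8·2° lon, +3·1° lat → SW at lon -24°, lat -7°.
latitude 7.00° S, longitude 24.00° W.

7.00° S, 24.00° W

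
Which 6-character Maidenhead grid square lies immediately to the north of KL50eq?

KL50er

Latitude subsquare q = 16; +1 → 17 = r.
The longitude characters are unchanged.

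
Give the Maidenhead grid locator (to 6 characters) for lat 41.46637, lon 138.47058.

Offset from 180°W / 90°S: lon 318.4706°, lat 131.4664°.
Field (20°×10°, letters A–R): 318.4706/20 → 15 → P, 131.4664/10 → 13 → N; chars PN.
Square (2°×1°, digits 0–9): 18.4706/2 → 9, 1.4664/1 → 1; chars 91.
Subsquare (5′×2.5′, letters a–x): 0.4706/0.0833333 → 5 → f, 0.4664/0.0416667 → 11 → l; chars fl.

PN91fl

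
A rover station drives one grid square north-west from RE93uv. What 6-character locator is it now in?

Longitude subsquare u = 20; −1 → 19 = t.
Latitude subsquare v = 21; +1 → 22 = w.

RE93tw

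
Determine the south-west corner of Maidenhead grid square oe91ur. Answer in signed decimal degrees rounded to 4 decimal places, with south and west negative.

Field O=14, E=4: +14·20° lon, +4·10° lat → SW at lon 100°, lat -50°.
Square 9, 1: +9·2° lon, +1·1° lat → SW at lon 118°, lat -49°.
Subsquare u=20, r=17: +20·0.0833333° lon, +17·0.0416667° lat → SW at lon 119.667°, lat -48.2917°.
latitude -48.2917, longitude 119.6667.

-48.2917, 119.6667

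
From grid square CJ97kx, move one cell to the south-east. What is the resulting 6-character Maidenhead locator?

Longitude subsquare k = 10; +1 → 11 = l.
Latitude subsquare x = 23; −1 → 22 = w.

CJ97lw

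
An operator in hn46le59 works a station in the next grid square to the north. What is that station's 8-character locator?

Latitude extended square 9; +1 → 10, wraps to 0, carry into subsquare.
Latitude subsquare e = 4; +1 → 5 = f.
The longitude characters are unchanged.

HN46lf50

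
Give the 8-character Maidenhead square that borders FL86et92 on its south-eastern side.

FL86ft01

Longitude extended square 9; +1 → 10, wraps to 0, carry into subsquare.
Longitude subsquare e = 4; +1 → 5 = f.
Latitude extended square 2; −1 → 1.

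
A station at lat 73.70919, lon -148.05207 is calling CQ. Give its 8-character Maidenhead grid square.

BQ53xr30

Shift to the Maidenhead origin (180°W, 90°S): lon 31.94793, lat 163.70919.
Field: 31.94793/20 → 1 → B, 163.70919/10 → 16 → Q; chars BQ.
Square: 11.94793/2 → 5, 3.70919/1 → 3; chars 53.
Subsquare: 1.94793/0.0833333 → 23 → x, 0.70919/0.0416667 → 17 → r; chars xr.
Extended square: 0.03126/0.00833333 → 3, 0.00086/0.00416667 → 0; chars 30.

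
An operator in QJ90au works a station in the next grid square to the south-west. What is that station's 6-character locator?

QJ80xt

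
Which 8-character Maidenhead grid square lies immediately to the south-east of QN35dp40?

QN35do59

Longitude extended square 4; +1 → 5.
Latitude extended square 0; −1 → -1, wraps to 9, carry into subsquare.
Latitude subsquare p = 15; −1 → 14 = o.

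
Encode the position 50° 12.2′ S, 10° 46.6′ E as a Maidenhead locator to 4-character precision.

JD59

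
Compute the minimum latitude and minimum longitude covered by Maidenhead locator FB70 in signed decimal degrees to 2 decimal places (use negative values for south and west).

Field F=5, B=1: +5·20° lon, +1·10° lat → SW at lon -80°, lat -80°.
Square 7, 0: +7·2° lon, +0·1° lat → SW at lon -66°, lat -80°.
latitude -80.00, longitude -66.00.

-80.00, -66.00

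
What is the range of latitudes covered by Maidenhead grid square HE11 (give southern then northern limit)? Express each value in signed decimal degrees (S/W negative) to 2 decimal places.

Field H=7, E=4: +7·20° lon, +4·10° lat → SW at lon -40°, lat -50°.
Square 1, 1: +1·2° lon, +1·1° lat → SW at lon -38°, lat -49°.
Cell spans 2° lon × 1° lat.
south -49.00, north -48.00.

-49.00, -48.00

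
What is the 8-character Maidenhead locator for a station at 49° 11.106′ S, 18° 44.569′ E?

JE90it95

Add 180° to longitude and 90° to latitude: 198.74282, 40.81490.
Field: 198.74282/20 → 9 → J, 40.81490/10 → 4 → E; chars JE.
Square: 18.74282/2 → 9, 0.81490/1 → 0; chars 90.
Subsquare: 0.74282/0.0833333 → 8 → i, 0.81490/0.0416667 → 19 → t; chars it.
Extended square: 0.07615/0.00833333 → 9, 0.02323/0.00416667 → 5; chars 95.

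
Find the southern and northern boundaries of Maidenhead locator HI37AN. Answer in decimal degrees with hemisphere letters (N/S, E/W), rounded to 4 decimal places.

2.4583° S, 2.4167° S

Field H=7, I=8: +7·20° lon, +8·10° lat → SW at lon -40°, lat -10°.
Square 3, 7: +3·2° lon, +7·1° lat → SW at lon -34°, lat -3°.
Subsquare a=0, n=13: +0·0.0833333° lon, +13·0.0416667° lat → SW at lon -34°, lat -2.45833°.
Cell spans 0.0833333° lon × 0.0416667° lat.
south 2.4583° S, north 2.4167° S.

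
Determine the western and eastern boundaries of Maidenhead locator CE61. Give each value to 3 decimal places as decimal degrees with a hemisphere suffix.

128.000° W, 126.000° W

Field C=2, E=4: +2·20° lon, +4·10° lat → SW at lon -140°, lat -50°.
Square 6, 1: +6·2° lon, +1·1° lat → SW at lon -128°, lat -49°.
Cell spans 2° lon × 1° lat.
west 128.000° W, east 126.000° W.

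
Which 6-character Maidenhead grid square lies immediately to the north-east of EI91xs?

Longitude subsquare x = 23; +1 → 24, wraps to 0 = a, carry into square.
Longitude square 9; +1 → 10, wraps to 0, carry into field.
Longitude field E = 4; +1 → 5 = F.
Latitude subsquare s = 18; +1 → 19 = t.

FI01at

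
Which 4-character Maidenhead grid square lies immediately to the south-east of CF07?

CF16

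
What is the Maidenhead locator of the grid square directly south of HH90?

HG99

Latitude square 0; −1 → -1, wraps to 9, carry into field.
Latitude field H = 7; −1 → 6 = G.
The longitude characters are unchanged.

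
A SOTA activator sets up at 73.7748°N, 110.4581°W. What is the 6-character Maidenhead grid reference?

Offset from 180°W / 90°S: lon 69.5419°, lat 163.7748°.
Field (20°×10°, letters A–R): lon ⌊69.5419/20⌋ = 3 → D; lat ⌊163.7748/10⌋ = 16 → Q.
Square (2°×1°, digits 0–9): lon ⌊9.5419/2⌋ = 4; lat ⌊3.7748/1⌋ = 3.
Subsquare (5′×2.5′, letters a–x): lon ⌊1.5419/0.0833333⌋ = 18 → s; lat ⌊0.7748/0.0416667⌋ = 18 → s.

DQ43ss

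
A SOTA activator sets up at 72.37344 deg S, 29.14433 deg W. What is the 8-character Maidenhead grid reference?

Add 180° to longitude and 90° to latitude: 150.85567, 17.62656.
Field (20°×10°, letters A–R): 150.85567/20 → 7 → H, 17.62656/10 → 1 → B; chars HB.
Square (2°×1°, digits 0–9): 10.85567/2 → 5, 7.62656/1 → 7; chars 57.
Subsquare (5′×2.5′, letters a–x): 0.85567/0.0833333 → 10 → k, 0.62656/0.0416667 → 15 → p; chars kp.
Extended square (30″×15″, digits 0–9): 0.02234/0.00833333 → 2, 0.00156/0.00416667 → 0; chars 20.

HB57kp20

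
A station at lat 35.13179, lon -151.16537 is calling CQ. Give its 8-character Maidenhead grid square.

BM45kd01

Offset from 180°W / 90°S: lon 28.83463°, lat 125.13179°.
Field: lon ⌊28.83463/20⌋ = 1 → B; lat ⌊125.13179/10⌋ = 12 → M.
Square: lon ⌊8.83463/2⌋ = 4; lat ⌊5.13179/1⌋ = 5.
Subsquare: lon ⌊0.83463/0.0833333⌋ = 10 → k; lat ⌊0.13179/0.0416667⌋ = 3 → d.
Extended square: lon ⌊0.00130/0.00833333⌋ = 0; lat ⌊0.00679/0.00416667⌋ = 1.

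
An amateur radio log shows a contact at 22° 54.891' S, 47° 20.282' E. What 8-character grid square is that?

LG37qc00

Add 180° to longitude and 90° to latitude: 227.33803, 67.08515.
Field (20°×10°, letters A–R): lon ⌊227.33803/20⌋ = 11 → L; lat ⌊67.08515/10⌋ = 6 → G.
Square (2°×1°, digits 0–9): lon ⌊7.33803/2⌋ = 3; lat ⌊7.08515/1⌋ = 7.
Subsquare (5′×2.5′, letters a–x): lon ⌊1.33803/0.0833333⌋ = 16 → q; lat ⌊0.08515/0.0416667⌋ = 2 → c.
Extended square (30″×15″, digits 0–9): lon ⌊0.00470/0.00833333⌋ = 0; lat ⌊0.00182/0.00416667⌋ = 0.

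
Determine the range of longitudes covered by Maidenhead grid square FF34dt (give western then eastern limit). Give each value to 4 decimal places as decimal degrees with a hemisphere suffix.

Field F=5, F=5: +5·20° lon, +5·10° lat → SW at lon -80°, lat -40°.
Square 3, 4: +3·2° lon, +4·1° lat → SW at lon -74°, lat -36°.
Subsquare d=3, t=19: +3·0.0833333° lon, +19·0.0416667° lat → SW at lon -73.75°, lat -35.2083°.
Cell spans 0.0833333° lon × 0.0416667° lat.
west 73.7500° W, east 73.6667° W.

73.7500° W, 73.6667° W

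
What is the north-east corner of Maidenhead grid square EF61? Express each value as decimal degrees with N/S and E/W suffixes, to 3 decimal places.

Field E=4, F=5: +4·20° lon, +5·10° lat → SW at lon -100°, lat -40°.
Square 6, 1: +6·2° lon, +1·1° lat → SW at lon -88°, lat -39°.
Cell spans 2° lon × 1° lat. NE corner is SW corner plus one full cell.
latitude 38.000° S, longitude 86.000° W.

38.000° S, 86.000° W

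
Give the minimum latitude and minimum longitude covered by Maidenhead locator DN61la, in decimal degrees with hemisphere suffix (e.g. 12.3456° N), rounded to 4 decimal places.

Field D=3, N=13: +3·20° lon, +13·10° lat → SW at lon -120°, lat 40°.
Square 6, 1: +6·2° lon, +1·1° lat → SW at lon -108°, lat 41°.
Subsquare l=11, a=0: +11·0.0833333° lon, +0·0.0416667° lat → SW at lon -107.083°, lat 41°.
latitude 41.0000° N, longitude 107.0833° W.

41.0000° N, 107.0833° W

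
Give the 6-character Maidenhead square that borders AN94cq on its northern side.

AN94cr

Latitude subsquare q = 16; +1 → 17 = r.
The longitude characters are unchanged.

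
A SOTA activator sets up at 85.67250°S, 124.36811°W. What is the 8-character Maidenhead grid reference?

CA74th58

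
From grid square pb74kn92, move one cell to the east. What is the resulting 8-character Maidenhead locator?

PB74ln02

Longitude extended square 9; +1 → 10, wraps to 0, carry into subsquare.
Longitude subsquare k = 10; +1 → 11 = l.
The latitude characters are unchanged.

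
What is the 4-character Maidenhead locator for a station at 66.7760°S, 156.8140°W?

BC13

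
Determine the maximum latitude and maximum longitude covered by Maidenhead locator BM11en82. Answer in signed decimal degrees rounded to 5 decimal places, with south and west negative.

Field B=1, M=12: +1·20° lon, +12·10° lat → SW at lon -160°, lat 30°.
Square 1, 1: +1·2° lon, +1·1° lat → SW at lon -158°, lat 31°.
Subsquare e=4, n=13: +4·0.0833333° lon, +13·0.0416667° lat → SW at lon -157.667°, lat 31.5417°.
Extended square 8, 2: +8·0.00833333° lon, +2·0.00416667° lat → SW at lon -157.6°, lat 31.55°.
Cell spans 0.00833333° lon × 0.00416667° lat. NE corner is SW corner plus one full cell.
latitude 31.55417, longitude -157.59167.

31.55417, -157.59167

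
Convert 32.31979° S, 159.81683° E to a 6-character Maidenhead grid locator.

QF97vq

Offset from 180°W / 90°S: lon 339.8168°, lat 57.6802°.
Field: lon ⌊339.8168/20⌋ = 16 → Q; lat ⌊57.6802/10⌋ = 5 → F.
Square: lon ⌊19.8168/2⌋ = 9; lat ⌊7.6802/1⌋ = 7.
Subsquare: lon ⌊1.8168/0.0833333⌋ = 21 → v; lat ⌊0.6802/0.0416667⌋ = 16 → q.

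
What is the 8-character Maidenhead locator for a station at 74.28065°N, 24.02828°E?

KQ24ag37

Offset from 180°W / 90°S: lon 204.02828°, lat 164.28065°.
Field: lon ⌊204.02828/20⌋ = 10 → K; lat ⌊164.28065/10⌋ = 16 → Q.
Square: lon ⌊4.02828/2⌋ = 2; lat ⌊4.28065/1⌋ = 4.
Subsquare: lon ⌊0.02828/0.0833333⌋ = 0 → a; lat ⌊0.28065/0.0416667⌋ = 6 → g.
Extended square: lon ⌊0.02828/0.00833333⌋ = 3; lat ⌊0.03065/0.00416667⌋ = 7.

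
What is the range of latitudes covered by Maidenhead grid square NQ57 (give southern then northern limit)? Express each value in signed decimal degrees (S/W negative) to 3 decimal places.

77.000, 78.000

Field N=13, Q=16: +13·20° lon, +16·10° lat → SW at lon 80°, lat 70°.
Square 5, 7: +5·2° lon, +7·1° lat → SW at lon 90°, lat 77°.
Cell spans 2° lon × 1° lat.
south 77.000, north 78.000.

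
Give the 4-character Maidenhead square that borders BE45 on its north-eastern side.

BE56

Longitude square 4; +1 → 5.
Latitude square 5; +1 → 6.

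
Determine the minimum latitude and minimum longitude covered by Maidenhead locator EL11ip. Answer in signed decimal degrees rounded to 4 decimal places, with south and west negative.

21.6250, -97.3333

Field E=4, L=11: +4·20° lon, +11·10° lat → SW at lon -100°, lat 20°.
Square 1, 1: +1·2° lon, +1·1° lat → SW at lon -98°, lat 21°.
Subsquare i=8, p=15: +8·0.0833333° lon, +15·0.0416667° lat → SW at lon -97.3333°, lat 21.625°.
latitude 21.6250, longitude -97.3333.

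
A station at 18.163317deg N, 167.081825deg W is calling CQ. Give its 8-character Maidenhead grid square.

Add 180° to longitude and 90° to latitude: 12.91817, 108.16332.
Field (20°×10°, letters A–R): 12.91817/20 → 0 → A, 108.16332/10 → 10 → K; chars AK.
Square (2°×1°, digits 0–9): 12.91817/2 → 6, 8.16332/1 → 8; chars 68.
Subsquare (5′×2.5′, letters a–x): 0.91817/0.0833333 → 11 → l, 0.16332/0.0416667 → 3 → d; chars ld.
Extended square (30″×15″, digits 0–9): 0.00151/0.00833333 → 0, 0.03832/0.00416667 → 9; chars 09.

AK68ld09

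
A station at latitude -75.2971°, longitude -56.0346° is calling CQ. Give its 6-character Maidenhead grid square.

GB14xq

Shift to the Maidenhead origin (180°W, 90°S): lon 123.9654, lat 14.7029.
Field: 123.9654/20 → 6 → G, 14.7029/10 → 1 → B; chars GB.
Square: 3.9654/2 → 1, 4.7029/1 → 4; chars 14.
Subsquare: 1.9654/0.0833333 → 23 → x, 0.7029/0.0416667 → 16 → q; chars xq.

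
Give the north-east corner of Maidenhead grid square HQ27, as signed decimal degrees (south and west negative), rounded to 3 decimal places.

78.000, -34.000

Field H=7, Q=16: +7·20° lon, +16·10° lat → SW at lon -40°, lat 70°.
Square 2, 7: +2·2° lon, +7·1° lat → SW at lon -36°, lat 77°.
Cell spans 2° lon × 1° lat. NE corner is SW corner plus one full cell.
latitude 78.000, longitude -34.000.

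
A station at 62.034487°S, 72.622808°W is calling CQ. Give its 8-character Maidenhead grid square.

FC37qx51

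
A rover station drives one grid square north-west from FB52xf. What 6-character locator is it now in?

Longitude subsquare x = 23; −1 → 22 = w.
Latitude subsquare f = 5; +1 → 6 = g.

FB52wg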